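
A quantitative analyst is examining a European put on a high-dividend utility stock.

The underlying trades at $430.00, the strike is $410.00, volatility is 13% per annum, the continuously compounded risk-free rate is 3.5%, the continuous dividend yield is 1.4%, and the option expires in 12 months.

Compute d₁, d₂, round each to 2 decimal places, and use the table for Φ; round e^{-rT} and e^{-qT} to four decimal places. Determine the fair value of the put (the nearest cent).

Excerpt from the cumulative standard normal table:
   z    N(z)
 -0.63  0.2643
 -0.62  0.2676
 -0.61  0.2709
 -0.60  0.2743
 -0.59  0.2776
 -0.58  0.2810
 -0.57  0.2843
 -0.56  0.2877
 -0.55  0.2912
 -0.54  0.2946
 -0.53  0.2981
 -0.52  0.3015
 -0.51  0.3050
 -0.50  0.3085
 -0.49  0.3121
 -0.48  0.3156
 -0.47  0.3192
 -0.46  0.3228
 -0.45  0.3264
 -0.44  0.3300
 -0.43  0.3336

σ√T = 0.13·√1 = 0.1300
ln(S/K) + (r − q + σ²/2)T = ln(430/410) + (0.035 − 0.014 + 0.13²/2)·1 = 0.0476 + 0.0295 = 0.0771
d₁ = 0.0771 / 0.1300 = 0.5929 ⇒ 0.59
d₂ = d₁ − σ√T = 0.5929 − 0.1300 = 0.4629 ⇒ 0.46
exp(−qT) = exp(−0.014·1) = 0.9861;  exp(−rT) = exp(−0.035·1) = 0.9656
N(−d₂) = N(-0.46) = 0.3228;  N(−d₁) = N(-0.59) = 0.2776
P = 410·0.9656·0.3228 − 430·0.9861·0.2776 = 127.7952 − 117.7088 = 10.0864

$10.09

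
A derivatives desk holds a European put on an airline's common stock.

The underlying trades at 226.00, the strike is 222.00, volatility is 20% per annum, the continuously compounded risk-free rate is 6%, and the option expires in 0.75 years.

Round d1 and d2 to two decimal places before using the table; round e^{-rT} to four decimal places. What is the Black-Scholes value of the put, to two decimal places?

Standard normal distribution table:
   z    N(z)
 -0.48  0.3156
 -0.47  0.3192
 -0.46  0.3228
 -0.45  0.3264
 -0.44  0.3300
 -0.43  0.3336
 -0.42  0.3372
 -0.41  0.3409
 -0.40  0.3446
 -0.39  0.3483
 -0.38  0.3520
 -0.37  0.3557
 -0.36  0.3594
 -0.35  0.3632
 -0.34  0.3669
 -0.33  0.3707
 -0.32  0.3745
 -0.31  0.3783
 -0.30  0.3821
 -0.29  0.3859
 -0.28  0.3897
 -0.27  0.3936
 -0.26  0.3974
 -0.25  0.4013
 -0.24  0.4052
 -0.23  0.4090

σ√T = 0.2·√0.75 = 0.1732
d₁ = [ln(226/222) + (0.06 + 0.2²/2)·0.75] / 0.1732 = [0.0179 + 0.0600] / 0.1732 = 0.4495 which rounds to 0.45
d₂ = d₁ − σ√T = 0.4495 − 0.1732 = 0.2763 which rounds to 0.28
exp(−rT) = exp(−0.06·0.75) = 0.9560
N(−d₂) = N(-0.28) = 0.3897;  N(−d₁) = N(-0.45) = 0.3264
P = 222·0.9560·0.3897 − 226·0.3264 = 82.7068 − 73.7664 = 8.9404

8.94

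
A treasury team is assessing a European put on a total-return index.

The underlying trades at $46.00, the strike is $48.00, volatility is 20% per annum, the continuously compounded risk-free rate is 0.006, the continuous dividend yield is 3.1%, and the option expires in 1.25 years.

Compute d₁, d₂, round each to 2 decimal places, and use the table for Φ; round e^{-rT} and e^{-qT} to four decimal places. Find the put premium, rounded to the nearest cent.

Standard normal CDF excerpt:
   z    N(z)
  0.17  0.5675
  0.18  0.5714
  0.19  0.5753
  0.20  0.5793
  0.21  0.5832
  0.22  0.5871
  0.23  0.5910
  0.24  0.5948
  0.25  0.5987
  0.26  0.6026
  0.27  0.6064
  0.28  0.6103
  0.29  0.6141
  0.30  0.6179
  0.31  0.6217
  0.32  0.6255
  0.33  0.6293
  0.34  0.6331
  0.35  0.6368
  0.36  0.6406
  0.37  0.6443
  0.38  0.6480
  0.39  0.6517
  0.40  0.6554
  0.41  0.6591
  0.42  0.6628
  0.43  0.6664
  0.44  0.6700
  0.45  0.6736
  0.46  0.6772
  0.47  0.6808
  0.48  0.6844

$5.94

T = 1.25;  σ√T = 0.2236
ln(S/K) + (r − q + σ²/2)T = ln(46/48) + (0.006 − 0.031 + 0.2²/2)·1.25 = -0.0426 − 0.0062 = -0.0488
d₁ = -0.0488 / 0.2236 = -0.2183 ⇒ -0.22
d₂ = d₁ − σ√T = -0.2183 − 0.2236 = -0.4419 ⇒ -0.44
exp(−qT) = exp(−0.031·1.25) = 0.9620;  exp(−rT) = exp(−0.006·1.25) = 0.9925
P = 48·0.9925·N(0.44) − 46·0.9620·N(0.22) = 48·0.9925·0.6700 − 46·0.9620·0.5871 = 31.9188 − 25.9803 = 5.9385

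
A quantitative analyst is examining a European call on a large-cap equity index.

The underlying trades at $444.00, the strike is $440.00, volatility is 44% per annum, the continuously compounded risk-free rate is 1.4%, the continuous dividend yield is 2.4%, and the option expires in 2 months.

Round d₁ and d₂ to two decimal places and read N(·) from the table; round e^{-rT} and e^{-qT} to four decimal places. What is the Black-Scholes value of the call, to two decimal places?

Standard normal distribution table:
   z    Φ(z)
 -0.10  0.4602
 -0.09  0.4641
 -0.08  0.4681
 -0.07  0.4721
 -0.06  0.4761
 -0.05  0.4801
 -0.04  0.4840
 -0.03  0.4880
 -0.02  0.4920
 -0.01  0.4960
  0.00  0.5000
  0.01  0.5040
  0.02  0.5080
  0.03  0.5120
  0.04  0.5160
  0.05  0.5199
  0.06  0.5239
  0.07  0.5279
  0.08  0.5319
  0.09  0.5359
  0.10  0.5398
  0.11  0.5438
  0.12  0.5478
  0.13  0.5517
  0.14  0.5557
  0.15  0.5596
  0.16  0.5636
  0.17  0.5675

$33.22

σ√T = 0.44·√0.1667 = 0.1796
ln(S/K) + (r − q + σ²/2)T = ln(444/440) + (0.014 − 0.024 + 0.44²/2)·0.1667 = 0.0090 + 0.0145 = 0.0235
d₁ = 0.0235 / 0.1796 = 0.1309 ⇒ 0.13
d₂ = d₁ − σ√T = 0.1309 − 0.1796 = -0.0487 ⇒ -0.05
e^(−qT) = e^(−0.024·0.1667) = 0.9960;  e^(−rT) = e^(−0.014·0.1667) = 0.9977
N(d₁) = N(0.13) = 0.5517;  N(d₂) = N(-0.05) = 0.4801
C = 444·0.9960·0.5517 − 440·0.9977·0.4801 = 243.9750 − 210.7581 = 33.2168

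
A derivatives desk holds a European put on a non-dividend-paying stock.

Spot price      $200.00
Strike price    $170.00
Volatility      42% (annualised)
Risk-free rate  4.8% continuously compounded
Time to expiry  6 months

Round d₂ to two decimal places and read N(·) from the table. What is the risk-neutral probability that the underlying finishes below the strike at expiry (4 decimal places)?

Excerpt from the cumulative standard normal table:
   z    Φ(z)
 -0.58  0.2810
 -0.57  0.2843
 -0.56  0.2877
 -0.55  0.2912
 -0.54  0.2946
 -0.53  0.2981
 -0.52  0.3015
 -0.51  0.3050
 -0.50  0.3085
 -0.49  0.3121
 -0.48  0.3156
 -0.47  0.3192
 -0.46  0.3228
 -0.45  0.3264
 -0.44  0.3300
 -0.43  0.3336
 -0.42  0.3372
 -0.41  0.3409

0.3156

σ√T = 0.42·√0.5 = 0.2970
d₁ = [ln(200/170) + (0.048 + ½·0.42²)·0.5] / (σ√T) = (0.1625 + 0.0681) / 0.2970 = 0.7765 → 0.78
d₂ = 0.7765 − 0.2970 = 0.4795 → 0.48
Pr(exercise) under Q = N(−d₂) = N(-0.48) = 0.3156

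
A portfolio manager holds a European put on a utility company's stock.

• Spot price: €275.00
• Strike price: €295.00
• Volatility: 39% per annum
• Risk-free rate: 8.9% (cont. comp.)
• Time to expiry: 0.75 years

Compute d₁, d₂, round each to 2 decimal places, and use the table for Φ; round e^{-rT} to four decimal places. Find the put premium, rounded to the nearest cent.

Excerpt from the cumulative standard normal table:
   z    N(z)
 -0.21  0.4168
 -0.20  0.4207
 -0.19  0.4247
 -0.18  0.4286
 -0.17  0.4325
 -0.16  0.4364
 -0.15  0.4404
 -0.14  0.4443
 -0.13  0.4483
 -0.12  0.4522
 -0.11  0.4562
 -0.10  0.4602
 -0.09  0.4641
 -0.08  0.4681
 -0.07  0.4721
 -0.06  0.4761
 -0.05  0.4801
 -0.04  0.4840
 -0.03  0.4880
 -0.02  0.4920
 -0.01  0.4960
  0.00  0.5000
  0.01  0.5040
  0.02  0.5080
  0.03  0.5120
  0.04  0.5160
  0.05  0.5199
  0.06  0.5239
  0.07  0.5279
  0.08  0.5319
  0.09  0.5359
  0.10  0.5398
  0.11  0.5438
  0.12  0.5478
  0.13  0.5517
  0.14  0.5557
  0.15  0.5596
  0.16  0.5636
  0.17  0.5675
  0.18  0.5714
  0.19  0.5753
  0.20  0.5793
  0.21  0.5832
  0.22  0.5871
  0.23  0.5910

€37.66

σ√T = 0.39 × 0.8660 = 0.3377
d₁ = [ln(275/295) + (0.089 + 0.39²/2)·0.75] / 0.3377 = [-0.0702 + 0.1238] / 0.3377 = 0.1586 → 0.16
d₂ = d₁ − σ√T = 0.1586 − 0.3377 = -0.1791 → -0.18
e^(−rT) = e^(−0.089·0.75) = 0.9354
P = 295·0.9354·N(0.18) − 275·N(-0.16) = 295·0.9354·0.5714 − 275·0.4364 = 157.6738 − 120.0100 = 37.6638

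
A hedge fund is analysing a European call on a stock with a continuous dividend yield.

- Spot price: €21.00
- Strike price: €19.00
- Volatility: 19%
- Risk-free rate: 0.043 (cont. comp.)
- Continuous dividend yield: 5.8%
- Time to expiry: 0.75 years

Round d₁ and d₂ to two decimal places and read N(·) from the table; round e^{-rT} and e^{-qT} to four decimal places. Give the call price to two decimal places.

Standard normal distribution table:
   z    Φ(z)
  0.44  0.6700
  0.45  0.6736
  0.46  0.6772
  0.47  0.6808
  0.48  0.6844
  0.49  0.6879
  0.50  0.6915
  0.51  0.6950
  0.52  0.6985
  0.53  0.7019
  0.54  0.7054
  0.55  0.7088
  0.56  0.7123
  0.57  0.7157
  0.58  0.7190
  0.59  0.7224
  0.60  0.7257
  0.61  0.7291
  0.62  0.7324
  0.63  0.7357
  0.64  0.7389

σ√T = 0.19 × 0.8660 = 0.1645
d₁ = [ln(21/19) + (0.043 − 0.058 + ½·0.19²)·0.75] / (σ√T) = (0.1001 + 0.0023) / 0.1645 = 0.6221 ≈ 0.62
d₂ = 0.6221 − 0.1645 = 0.4576 ≈ 0.46
e^(−qT) = e^(−0.058·0.75) = 0.9574;  e^(−rT) = e^(−0.043·0.75) = 0.9683
N(d₁) = N(0.62) = 0.7324;  N(d₂) = N(0.46) = 0.6772
C = 21·0.9574·0.7324 − 19·0.9683·0.6772 = 14.7252 − 12.4589 = 2.2663

€2.27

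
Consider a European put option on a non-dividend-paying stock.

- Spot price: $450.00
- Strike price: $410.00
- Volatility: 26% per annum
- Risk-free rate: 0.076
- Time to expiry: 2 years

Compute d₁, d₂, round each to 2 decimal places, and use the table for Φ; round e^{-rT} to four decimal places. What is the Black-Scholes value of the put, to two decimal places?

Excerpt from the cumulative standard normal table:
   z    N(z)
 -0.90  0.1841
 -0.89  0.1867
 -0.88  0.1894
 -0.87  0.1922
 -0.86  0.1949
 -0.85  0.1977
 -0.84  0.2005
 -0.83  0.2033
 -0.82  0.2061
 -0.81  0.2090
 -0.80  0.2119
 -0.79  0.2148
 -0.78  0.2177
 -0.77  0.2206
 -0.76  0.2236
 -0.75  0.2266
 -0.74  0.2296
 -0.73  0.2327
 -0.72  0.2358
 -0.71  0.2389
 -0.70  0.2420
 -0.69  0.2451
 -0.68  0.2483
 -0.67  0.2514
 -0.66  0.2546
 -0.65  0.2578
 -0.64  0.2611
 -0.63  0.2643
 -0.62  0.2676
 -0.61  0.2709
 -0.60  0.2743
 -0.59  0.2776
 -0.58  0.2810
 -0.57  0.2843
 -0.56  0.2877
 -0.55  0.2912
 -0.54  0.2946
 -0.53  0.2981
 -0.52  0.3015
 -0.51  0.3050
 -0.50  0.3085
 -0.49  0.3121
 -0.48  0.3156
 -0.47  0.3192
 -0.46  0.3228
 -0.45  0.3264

σ√T = 0.26·√2 = 0.3677
d₁ = [ln(450/410) + (0.076 + ½·0.26²)·2] / (σ√T) = (0.0931 + 0.2196) / 0.3677 = 0.8504 ≈ 0.85
d₂ = 0.8504 − 0.3677 = 0.4827 ≈ 0.48
exp(−rT) = exp(−0.076·2) = 0.8590
N(−d₂) = N(-0.48) = 0.3156;  N(−d₁) = N(-0.85) = 0.1977
P = 410·0.8590·0.3156 − 450·0.1977 = 111.1512 − 88.9650 = 22.1862

$22.19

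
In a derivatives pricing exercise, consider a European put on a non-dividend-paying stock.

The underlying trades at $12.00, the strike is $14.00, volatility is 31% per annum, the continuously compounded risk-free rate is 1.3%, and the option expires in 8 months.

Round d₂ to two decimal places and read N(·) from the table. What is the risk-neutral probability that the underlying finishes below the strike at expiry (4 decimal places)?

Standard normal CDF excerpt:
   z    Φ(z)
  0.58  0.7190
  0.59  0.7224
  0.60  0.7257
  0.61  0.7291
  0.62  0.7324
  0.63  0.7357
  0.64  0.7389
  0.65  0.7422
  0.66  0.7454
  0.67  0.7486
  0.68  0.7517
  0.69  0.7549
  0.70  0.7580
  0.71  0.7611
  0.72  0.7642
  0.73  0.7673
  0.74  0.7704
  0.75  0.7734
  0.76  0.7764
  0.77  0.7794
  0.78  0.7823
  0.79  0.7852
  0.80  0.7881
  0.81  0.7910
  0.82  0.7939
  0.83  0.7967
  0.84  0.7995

σ√T = 0.31·√0.6667 = 0.2531
d₁ = [ln(12/14) + (0.013 + 0.31²/2)·0.6667] / 0.2531 = [-0.1542 + 0.0407] / 0.2531 = -0.4482 ≈ -0.45
d₂ = d₁ − σ√T = -0.4482 − 0.2531 = -0.7013 ≈ -0.70
Risk-neutral Pr[S_T < K] = N(−d₂) = N(0.70) = 0.7580

0.7580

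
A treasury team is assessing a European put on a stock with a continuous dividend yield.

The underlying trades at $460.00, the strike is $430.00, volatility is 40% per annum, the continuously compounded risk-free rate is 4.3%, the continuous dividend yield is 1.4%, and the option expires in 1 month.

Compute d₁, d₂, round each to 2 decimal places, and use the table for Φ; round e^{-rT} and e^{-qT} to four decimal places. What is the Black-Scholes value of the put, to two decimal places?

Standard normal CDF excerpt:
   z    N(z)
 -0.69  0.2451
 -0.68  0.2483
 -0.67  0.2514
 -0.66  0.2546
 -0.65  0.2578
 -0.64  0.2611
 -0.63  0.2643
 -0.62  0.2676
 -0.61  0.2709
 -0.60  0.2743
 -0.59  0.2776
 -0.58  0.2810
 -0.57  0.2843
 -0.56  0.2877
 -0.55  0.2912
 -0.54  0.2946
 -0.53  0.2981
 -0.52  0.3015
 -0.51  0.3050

$7.79

σ√T = 0.4 × 0.2887 = 0.1155
ln(S/K) + (r − q + σ²/2)T = ln(460/430) + (0.043 − 0.014 + 0.4²/2)·0.08333 = 0.0674 + 0.0091 = 0.0765
d₁ = 0.0765 / 0.1155 = 0.6627 → 0.66
d₂ = d₁ − σ√T = 0.6627 − 0.1155 = 0.5473 → 0.55
e^(−qT) = e^(−0.014·0.08333) = 0.9988;  e^(−rT) = e^(−0.043·0.08333) = 0.9964
P = 430·0.9964·N(-0.55) − 460·0.9988·N(-0.66) = 430·0.9964·0.2912 − 460·0.9988·0.2546 = 124.7652 − 116.9755 = 7.7898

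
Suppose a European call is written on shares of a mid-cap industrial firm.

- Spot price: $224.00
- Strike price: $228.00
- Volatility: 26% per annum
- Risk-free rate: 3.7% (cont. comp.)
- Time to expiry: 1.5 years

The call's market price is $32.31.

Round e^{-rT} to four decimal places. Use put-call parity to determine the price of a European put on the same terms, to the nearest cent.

e^(−rT) = e^(−0.037·1.5) = 0.9460
Put-call parity: C − P = S − K·e^(−rT) = 224 − 228·0.9460 = 224 − 215.6880 = 8.3120
P = C − (C − P) = 32.31 − (8.3120) = 23.9980

$24.00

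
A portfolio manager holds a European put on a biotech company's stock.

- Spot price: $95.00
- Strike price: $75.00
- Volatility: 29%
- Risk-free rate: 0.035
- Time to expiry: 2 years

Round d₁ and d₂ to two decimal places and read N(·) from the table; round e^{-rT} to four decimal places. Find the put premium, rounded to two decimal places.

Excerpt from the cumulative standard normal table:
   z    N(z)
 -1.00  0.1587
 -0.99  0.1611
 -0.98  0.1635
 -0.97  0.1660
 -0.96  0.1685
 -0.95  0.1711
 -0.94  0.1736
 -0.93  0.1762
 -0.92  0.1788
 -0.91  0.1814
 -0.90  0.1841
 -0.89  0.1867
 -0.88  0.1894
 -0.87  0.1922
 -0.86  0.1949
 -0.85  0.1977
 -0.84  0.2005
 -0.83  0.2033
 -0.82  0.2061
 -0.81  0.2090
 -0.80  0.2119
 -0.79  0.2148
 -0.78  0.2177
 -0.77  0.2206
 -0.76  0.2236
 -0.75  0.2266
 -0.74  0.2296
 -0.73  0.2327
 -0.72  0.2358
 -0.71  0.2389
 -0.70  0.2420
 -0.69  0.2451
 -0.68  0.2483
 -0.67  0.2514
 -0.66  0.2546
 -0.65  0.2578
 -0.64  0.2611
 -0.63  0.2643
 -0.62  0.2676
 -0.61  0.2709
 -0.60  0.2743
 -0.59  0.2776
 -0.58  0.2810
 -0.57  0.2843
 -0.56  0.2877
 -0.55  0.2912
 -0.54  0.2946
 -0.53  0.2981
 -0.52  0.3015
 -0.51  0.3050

T = 2;  σ√T = 0.4101
d₁ = [ln(95/75) + (0.035 + ½·0.29²)·2] / (σ√T) = (0.2364 + 0.1541) / 0.4101 = 0.9521 which rounds to 0.95
d₂ = 0.9521 − 0.4101 = 0.5420 which rounds to 0.54
e^(−rT) = e^(−0.035·2) = 0.9324
N(−d₂) = N(-0.54) = 0.2946;  N(−d₁) = N(-0.95) = 0.1711
P = 75·0.9324·0.2946 − 95·0.1711 = 20.6014 − 16.2545 = 4.3469

$4.35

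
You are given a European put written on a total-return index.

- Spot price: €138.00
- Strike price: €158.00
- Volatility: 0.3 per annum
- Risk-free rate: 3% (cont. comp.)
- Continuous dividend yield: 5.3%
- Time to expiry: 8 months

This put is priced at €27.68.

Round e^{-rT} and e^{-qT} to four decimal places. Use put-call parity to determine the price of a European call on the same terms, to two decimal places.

e^(−qT) = e^(−0.053·0.6667) = 0.9653;  e^(−rT) = e^(−0.03·0.6667) = 0.9802
Put-call parity: C − P = S·e^(−qT) − K·e^(−rT) = 138·0.9653 − 158·0.9802 = 133.2114 − 154.8716 = -21.6602
C = P + (C − P) = 27.68 + (-21.6602) = 6.0198

€6.02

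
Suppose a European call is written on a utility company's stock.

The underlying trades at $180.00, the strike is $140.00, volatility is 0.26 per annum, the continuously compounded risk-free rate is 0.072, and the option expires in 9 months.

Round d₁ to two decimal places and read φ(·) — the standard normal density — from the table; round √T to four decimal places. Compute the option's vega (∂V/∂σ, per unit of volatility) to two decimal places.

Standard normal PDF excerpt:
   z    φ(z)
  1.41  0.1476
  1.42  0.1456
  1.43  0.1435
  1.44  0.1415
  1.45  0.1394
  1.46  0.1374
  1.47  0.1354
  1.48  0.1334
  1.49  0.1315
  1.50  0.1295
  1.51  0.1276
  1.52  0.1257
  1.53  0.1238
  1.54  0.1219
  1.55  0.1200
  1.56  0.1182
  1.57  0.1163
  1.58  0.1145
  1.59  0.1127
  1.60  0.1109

21.11

σ√T = 0.26 × 0.8660 = 0.2252
d₁ = [ln(180/140) + (0.072 + 0.26²/2)·0.75] / 0.2252 = [0.2513 + 0.0794] / 0.2252 = 1.4685 ⇒ 1.47
√T = √0.75 = 0.8660
φ(d₁) = φ(1.47) = 0.1354
vega = S·φ(d₁)·√T = 180·0.1354·0.8660 = 21.1062
(Call and put vega coincide under Black-Scholes.)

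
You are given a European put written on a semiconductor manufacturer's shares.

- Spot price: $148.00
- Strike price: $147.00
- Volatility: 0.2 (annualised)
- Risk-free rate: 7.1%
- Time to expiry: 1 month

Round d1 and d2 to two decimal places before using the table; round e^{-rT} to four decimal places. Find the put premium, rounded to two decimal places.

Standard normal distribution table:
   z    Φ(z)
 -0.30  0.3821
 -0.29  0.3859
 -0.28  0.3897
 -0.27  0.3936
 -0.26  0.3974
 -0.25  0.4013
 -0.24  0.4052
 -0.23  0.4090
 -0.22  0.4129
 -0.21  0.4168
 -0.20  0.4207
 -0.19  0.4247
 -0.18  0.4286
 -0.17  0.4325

$2.67

σ√T = 0.2·√0.08333 = 0.0577
d₁ = [ln(148/147) + (0.071 + 0.2²/2)·0.08333] / 0.0577 = [0.0068 + 0.0076] / 0.0577 = 0.2488 which rounds to 0.25
d₂ = d₁ − σ√T = 0.2488 − 0.0577 = 0.1910 which rounds to 0.19
exp(−rT) = exp(−0.071·0.08333) = 0.9941
N(−d₂) = N(-0.19) = 0.4247;  N(−d₁) = N(-0.25) = 0.4013
P = 147·0.9941·0.4247 − 148·0.4013 = 62.0626 − 59.3924 = 2.6702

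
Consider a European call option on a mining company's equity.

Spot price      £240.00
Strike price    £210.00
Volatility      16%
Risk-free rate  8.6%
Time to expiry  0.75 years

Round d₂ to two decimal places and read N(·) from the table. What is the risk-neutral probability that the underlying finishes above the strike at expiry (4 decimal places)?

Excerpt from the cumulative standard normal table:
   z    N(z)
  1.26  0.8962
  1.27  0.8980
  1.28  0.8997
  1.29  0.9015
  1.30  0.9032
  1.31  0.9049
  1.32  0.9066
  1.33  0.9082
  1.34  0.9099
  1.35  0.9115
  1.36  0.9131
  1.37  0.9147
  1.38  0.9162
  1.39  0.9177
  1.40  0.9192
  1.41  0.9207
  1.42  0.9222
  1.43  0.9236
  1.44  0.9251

0.9131

σ√T = 0.16·√0.75 = 0.1386
ln(S/K) + (r + σ²/2)T = ln(240/210) + (0.086 + 0.16²/2)·0.75 = 0.1335 + 0.0741 = 0.2076
d₁ = 0.2076 / 0.1386 = 1.4985 → 1.50
d₂ = d₁ − σ√T = 1.4985 − 0.1386 = 1.3599 → 1.36
Pr(exercise) under Q = N(d₂) = 0.9131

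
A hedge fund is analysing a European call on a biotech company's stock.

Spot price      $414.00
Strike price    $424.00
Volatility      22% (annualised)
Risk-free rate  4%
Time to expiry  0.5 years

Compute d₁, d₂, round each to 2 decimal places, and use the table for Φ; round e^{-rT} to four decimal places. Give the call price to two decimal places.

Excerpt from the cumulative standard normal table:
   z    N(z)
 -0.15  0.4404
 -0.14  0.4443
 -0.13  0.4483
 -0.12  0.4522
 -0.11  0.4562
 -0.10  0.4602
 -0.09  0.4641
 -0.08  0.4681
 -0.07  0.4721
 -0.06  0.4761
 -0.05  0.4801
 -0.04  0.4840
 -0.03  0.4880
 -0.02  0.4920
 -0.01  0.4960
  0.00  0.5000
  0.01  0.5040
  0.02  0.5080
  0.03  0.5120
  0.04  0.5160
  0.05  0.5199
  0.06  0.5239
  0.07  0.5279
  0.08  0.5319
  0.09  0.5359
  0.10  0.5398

$23.98

T = 0.5;  σ√T = 0.1556
d₁ = [ln(414/424) + (0.04 + 0.22²/2)·0.5] / 0.1556 = [-0.0239 + 0.0321] / 0.1556 = 0.0529 which rounds to 0.05
d₂ = d₁ − σ√T = 0.0529 − 0.1556 = -0.1026 which rounds to -0.10
exp(−rT) = exp(−0.04·0.5) = 0.9802
N(d₁) = N(0.05) = 0.5199;  N(d₂) = N(-0.10) = 0.4602
C = 414·0.5199 − 424·0.9802·0.4602 = 215.2386 − 191.2613 = 23.9773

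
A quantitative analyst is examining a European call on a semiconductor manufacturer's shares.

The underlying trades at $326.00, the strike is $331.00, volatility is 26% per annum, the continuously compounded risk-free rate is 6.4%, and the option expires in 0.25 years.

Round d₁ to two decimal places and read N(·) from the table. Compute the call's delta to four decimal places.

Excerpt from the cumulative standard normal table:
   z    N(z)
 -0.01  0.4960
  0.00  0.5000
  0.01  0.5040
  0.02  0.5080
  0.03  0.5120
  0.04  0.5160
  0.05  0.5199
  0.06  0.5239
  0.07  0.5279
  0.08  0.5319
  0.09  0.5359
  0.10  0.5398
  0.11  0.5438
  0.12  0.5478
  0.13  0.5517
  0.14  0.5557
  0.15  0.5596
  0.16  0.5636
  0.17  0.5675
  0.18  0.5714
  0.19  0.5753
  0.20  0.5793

0.5279

T = 0.25;  σ√T = 0.1300
d₁ = [ln(326/331) + (0.064 + 0.26²/2)·0.25] / 0.1300 = [-0.0152 + 0.0244] / 0.1300 = 0.0710 ≈ 0.07
N(d₁) = N(0.07) = 0.5279
Δ_call = N(d₁) = 0.5279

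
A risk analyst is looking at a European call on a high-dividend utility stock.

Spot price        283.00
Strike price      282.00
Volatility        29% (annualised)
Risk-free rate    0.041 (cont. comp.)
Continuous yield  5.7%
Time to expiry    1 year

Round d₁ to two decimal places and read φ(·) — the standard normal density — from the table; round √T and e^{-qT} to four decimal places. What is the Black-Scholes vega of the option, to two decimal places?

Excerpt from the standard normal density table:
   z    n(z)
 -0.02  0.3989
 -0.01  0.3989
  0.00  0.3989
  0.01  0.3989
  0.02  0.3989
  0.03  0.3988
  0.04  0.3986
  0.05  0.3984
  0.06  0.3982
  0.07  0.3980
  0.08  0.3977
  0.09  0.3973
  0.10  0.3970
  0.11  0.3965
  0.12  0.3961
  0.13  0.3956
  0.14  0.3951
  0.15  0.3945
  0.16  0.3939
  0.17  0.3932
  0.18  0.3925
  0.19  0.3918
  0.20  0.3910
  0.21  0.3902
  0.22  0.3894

106.13

σ√T = 0.29·√1 = 0.2900
d₁ = [ln(283/282) + (0.041 − 0.057 + ½·0.29²)·1] / (σ√T) = (0.0035 + 0.0260) / 0.2900 = 0.1020 which rounds to 0.10
√T = √1 = 1.0000
φ(d₁) = φ(0.10) = 0.3970
e^(−qT) = e^(−0.057·1) = 0.9446
vega = S·e^(−qT)·φ(d₁)·√T = 283·0.9446·0.3970·1.0000 = 106.1268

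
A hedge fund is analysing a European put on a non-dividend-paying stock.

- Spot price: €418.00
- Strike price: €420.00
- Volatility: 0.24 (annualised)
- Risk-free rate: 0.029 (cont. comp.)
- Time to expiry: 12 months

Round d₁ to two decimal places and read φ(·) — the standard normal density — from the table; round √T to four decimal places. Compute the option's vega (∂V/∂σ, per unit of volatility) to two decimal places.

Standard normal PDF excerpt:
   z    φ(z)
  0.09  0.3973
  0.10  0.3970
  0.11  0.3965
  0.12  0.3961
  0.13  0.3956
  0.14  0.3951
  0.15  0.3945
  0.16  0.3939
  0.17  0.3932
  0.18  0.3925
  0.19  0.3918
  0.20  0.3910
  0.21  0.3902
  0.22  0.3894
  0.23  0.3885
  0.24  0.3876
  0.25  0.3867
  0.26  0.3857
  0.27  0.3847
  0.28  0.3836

σ√T = 0.24·√1 = 0.2400
d₁ = [ln(418/420) + (0.029 + 0.24²/2)·1] / 0.2400 = [-0.0048 + 0.0578] / 0.2400 = 0.2209 ⇒ 0.22
√T = √1 = 1.0000
φ(d₁) = φ(0.22) = 0.3894
vega = S·φ(d₁)·√T = 418·0.3894·1.0000 = 162.7692

162.77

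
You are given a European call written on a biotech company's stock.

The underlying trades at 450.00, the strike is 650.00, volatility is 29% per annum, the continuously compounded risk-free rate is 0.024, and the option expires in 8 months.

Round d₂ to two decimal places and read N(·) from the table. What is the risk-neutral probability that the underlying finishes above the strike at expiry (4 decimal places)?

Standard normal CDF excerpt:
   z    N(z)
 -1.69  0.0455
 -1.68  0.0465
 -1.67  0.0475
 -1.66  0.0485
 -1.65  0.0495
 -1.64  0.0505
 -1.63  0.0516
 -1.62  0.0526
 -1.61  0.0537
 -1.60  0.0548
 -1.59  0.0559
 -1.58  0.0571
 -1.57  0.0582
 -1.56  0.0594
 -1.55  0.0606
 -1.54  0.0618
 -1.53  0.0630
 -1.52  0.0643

0.0548

σ√T = 0.29 × 0.8165 = 0.2368
ln(S/K) + (r + σ²/2)T = ln(450/650) + (0.024 + 0.29²/2)·0.6667 = -0.3677 + 0.0440 = -0.3237
d₁ = -0.3237 / 0.2368 = -1.3670 → -1.37
d₂ = d₁ − σ√T = -1.3670 − 0.2368 = -1.6038 → -1.60
Pr(exercise) under Q = N(d₂) = 0.0548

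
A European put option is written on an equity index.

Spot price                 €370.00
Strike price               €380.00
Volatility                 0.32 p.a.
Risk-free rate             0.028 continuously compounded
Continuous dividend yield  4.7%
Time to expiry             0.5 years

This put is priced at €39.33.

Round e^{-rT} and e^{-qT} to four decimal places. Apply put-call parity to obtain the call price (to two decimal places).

exp(−qT) = exp(−0.047·0.5) = 0.9768;  exp(−rT) = exp(−0.028·0.5) = 0.9861
Put-call parity: C − P = S·e^(−qT) − K·e^(−rT) = 370·0.9768 − 380·0.9861 = 361.4160 − 374.7180 = -13.3020
C = P + (C − P) = 39.33 + (-13.3020) = 26.0280

€26.03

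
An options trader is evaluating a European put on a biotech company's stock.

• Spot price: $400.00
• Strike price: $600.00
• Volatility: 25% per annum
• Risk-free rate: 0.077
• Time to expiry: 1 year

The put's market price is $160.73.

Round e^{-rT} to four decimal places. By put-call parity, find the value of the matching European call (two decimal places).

$5.19

exp(−rT) = exp(−0.077·1) = 0.9259
Put-call parity: C − P = S − K·e^(−rT) = 400 − 600·0.9259 = 400 − 555.5400 = -155.5400
C = P + (C − P) = 160.73 + (-155.5400) = 5.1900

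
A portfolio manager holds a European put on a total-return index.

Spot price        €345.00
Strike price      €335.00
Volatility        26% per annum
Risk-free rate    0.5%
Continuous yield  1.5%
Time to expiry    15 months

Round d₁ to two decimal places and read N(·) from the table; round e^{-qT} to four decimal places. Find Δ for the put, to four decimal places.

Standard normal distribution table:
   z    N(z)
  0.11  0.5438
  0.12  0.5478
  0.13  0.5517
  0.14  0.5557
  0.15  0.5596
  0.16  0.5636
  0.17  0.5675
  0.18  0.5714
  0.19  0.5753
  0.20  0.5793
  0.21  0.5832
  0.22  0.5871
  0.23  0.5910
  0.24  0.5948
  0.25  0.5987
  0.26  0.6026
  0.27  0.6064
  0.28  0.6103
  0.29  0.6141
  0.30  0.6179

σ√T = 0.26·√1.25 = 0.2907
d₁ = [ln(345/335) + (0.005 − 0.015 + 0.26²/2)·1.25] / 0.2907 = [0.0294 + 0.0298] / 0.2907 = 0.2035 which rounds to 0.20
N(d₁) = N(0.20) = 0.5793
Δ_put = e^(−qT)·(N(d₁) − 1) = 0.9814·(0.5793 − 1) = -0.4129

-0.4129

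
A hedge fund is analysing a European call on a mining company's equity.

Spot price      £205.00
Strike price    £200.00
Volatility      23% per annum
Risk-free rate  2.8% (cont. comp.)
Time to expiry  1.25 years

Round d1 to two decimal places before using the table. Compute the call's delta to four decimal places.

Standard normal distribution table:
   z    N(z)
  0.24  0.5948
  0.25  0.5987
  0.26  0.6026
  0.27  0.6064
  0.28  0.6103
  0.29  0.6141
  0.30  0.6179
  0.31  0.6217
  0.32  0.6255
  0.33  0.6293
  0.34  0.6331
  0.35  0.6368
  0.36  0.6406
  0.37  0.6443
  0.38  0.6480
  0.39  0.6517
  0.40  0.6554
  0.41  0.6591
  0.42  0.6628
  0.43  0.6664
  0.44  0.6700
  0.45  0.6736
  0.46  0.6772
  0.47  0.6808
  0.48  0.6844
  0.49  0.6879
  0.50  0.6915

σ√T = 0.23·√1.25 = 0.2571
d₁ = [ln(205/200) + (0.028 + 0.23²/2)·1.25] / 0.2571 = [0.0247 + 0.0681] / 0.2571 = 0.3607 → 0.36
N(d₁) = N(0.36) = 0.6406
Δ_call = N(d₁) = 0.6406

0.6406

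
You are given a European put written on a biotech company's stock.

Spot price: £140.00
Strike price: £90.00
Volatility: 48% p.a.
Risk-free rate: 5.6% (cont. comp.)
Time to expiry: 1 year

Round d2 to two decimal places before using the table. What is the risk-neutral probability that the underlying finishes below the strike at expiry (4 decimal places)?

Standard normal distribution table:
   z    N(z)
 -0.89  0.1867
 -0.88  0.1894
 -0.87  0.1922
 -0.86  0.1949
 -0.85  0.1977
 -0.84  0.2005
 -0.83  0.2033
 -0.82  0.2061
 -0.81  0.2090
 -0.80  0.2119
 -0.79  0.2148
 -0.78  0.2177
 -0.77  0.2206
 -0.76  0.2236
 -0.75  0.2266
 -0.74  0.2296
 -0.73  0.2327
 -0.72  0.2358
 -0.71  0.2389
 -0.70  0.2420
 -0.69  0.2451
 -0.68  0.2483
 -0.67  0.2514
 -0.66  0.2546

0.2119

σ√T = 0.48·√1 = 0.4800
d₁ = [ln(140/90) + (0.056 + 0.48²/2)·1] / 0.4800 = [0.4418 + 0.1712] / 0.4800 = 1.2772 ≈ 1.28
d₂ = d₁ − σ√T = 1.2772 − 0.4800 = 0.7972 ≈ 0.80
Pr(exercise) under Q = N(−d₂) = N(-0.80) = 0.2119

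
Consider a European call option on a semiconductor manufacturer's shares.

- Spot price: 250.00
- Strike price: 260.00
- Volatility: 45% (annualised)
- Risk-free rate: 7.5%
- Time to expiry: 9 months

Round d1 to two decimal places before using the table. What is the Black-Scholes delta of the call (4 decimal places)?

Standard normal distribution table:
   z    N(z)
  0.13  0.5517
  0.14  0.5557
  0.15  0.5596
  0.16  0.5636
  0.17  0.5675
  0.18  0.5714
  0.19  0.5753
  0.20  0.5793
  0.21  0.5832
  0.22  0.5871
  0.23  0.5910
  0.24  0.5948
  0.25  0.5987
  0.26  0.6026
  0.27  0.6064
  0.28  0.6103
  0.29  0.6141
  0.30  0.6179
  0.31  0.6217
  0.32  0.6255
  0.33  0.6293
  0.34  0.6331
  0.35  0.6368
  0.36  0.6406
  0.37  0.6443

0.5948

σ√T = 0.45·√0.75 = 0.3897
d₁ = [ln(250/260) + (0.075 + 0.45²/2)·0.75] / 0.3897 = [-0.0392 + 0.1322] / 0.3897 = 0.2386 ≈ 0.24
N(d₁) = N(0.24) = 0.5948
Δ_call = N(d₁) = 0.5948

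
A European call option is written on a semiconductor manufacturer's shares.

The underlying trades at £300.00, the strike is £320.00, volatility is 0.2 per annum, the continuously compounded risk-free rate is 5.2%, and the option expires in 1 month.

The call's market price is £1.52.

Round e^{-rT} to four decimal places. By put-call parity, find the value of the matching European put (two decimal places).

£20.14

exp(−rT) = exp(−0.052·0.08333) = 0.9957
Put-call parity: C − P = S − K·e^(−rT) = 300 − 320·0.9957 = 300 − 318.6240 = -18.6240
P = C − (C − P) = 1.52 − (-18.6240) = 20.1440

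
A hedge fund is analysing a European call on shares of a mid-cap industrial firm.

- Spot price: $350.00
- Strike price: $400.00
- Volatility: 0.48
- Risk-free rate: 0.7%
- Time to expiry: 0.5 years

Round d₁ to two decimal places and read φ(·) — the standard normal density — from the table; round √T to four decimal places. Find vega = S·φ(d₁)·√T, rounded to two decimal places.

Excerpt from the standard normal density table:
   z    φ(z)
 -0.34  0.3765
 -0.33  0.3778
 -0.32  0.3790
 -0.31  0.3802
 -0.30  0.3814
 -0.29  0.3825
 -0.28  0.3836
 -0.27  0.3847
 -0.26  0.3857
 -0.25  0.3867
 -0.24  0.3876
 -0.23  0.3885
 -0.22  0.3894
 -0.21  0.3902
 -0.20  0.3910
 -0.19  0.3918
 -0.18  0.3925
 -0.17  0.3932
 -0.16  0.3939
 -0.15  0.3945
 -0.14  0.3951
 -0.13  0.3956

96.57

T = 0.5;  σ√T = 0.3394
d₁ = [ln(350/400) + (0.007 + 0.48²/2)·0.5] / 0.3394 = [-0.1335 + 0.0611] / 0.3394 = -0.2134 which rounds to -0.21
√T = √0.5 = 0.7071
φ(d₁) = φ(-0.21) = 0.3902
vega = S·φ(d₁)·√T = 350·0.3902·0.7071 = 96.5686
(The put has the same vega.)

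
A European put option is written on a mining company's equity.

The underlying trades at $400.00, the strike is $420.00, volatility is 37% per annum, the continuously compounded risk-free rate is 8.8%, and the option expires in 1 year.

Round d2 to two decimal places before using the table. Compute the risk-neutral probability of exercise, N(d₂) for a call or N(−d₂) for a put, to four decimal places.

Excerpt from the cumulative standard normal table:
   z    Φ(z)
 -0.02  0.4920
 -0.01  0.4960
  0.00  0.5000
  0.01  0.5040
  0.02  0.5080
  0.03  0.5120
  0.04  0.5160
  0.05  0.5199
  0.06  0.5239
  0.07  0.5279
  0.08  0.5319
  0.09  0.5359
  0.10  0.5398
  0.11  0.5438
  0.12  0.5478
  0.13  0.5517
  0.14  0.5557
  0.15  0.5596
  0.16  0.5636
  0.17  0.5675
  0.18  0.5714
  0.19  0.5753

σ√T = 0.37·√1 = 0.3700
d₁ = [ln(400/420) + (0.088 + ½·0.37²)·1] / (σ√T) = (-0.0488 + 0.1564) / 0.3700 = 0.2910 ⇒ 0.29
d₂ = 0.2910 − 0.3700 = -0.0790 ⇒ -0.08
Pr(exercise) under Q = N(−d₂) = N(0.08) = 0.5319

0.5319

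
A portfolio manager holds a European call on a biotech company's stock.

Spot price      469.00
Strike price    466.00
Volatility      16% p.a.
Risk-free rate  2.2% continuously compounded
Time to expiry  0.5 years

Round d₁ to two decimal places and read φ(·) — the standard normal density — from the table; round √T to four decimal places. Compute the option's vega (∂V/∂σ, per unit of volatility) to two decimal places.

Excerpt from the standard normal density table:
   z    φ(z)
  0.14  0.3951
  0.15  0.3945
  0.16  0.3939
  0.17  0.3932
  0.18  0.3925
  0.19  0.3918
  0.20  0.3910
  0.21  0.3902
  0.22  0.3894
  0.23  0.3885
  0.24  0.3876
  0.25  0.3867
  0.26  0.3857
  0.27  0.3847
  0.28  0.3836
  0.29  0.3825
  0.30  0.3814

T = 0.5;  σ√T = 0.1131
ln(S/K) + (r + σ²/2)T = ln(469/466) + (0.022 + 0.16²/2)·0.5 = 0.0064 + 0.0174 = 0.0238
d₁ = 0.0238 / 0.1131 = 0.2105 ⇒ 0.21
√T = √0.5 = 0.7071
φ(d₁) = φ(0.21) = 0.3902
vega = S·φ(d₁)·√T = 469·0.3902·0.7071 = 129.4020

129.40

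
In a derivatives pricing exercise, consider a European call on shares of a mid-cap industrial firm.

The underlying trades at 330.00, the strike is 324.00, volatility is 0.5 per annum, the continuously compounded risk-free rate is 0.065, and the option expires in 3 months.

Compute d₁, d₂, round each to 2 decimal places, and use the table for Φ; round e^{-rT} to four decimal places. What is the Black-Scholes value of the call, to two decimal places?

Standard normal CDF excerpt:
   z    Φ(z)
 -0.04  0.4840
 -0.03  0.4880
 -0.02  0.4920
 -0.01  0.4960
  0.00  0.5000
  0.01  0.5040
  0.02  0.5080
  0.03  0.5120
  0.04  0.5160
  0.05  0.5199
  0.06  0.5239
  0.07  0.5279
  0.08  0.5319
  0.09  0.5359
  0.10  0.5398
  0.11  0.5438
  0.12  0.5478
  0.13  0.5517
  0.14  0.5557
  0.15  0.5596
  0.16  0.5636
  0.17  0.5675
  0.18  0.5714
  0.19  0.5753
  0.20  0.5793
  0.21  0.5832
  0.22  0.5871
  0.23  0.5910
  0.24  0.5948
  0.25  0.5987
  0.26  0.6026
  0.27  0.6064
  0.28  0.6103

T = 0.25;  σ√T = 0.2500
d₁ = [ln(330/324) + (0.065 + ½·0.5²)·0.25] / (σ√T) = (0.0183 + 0.0475) / 0.2500 = 0.2634 ⇒ 0.26
d₂ = 0.2634 − 0.2500 = 0.0134 ⇒ 0.01
e^(−rT) = e^(−0.065·0.25) = 0.9839
C = 330·N(0.26) − 324·0.9839·N(0.01) = 330·0.6026 − 324·0.9839·0.5040 = 198.8580 − 160.6669 = 38.1911

38.19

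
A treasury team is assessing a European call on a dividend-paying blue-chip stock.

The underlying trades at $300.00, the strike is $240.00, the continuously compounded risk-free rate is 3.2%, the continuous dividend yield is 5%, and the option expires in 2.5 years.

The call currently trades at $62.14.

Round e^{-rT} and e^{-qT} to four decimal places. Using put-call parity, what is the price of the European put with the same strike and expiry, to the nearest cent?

$18.93

exp(−qT) = exp(−0.05·2.5) = 0.8825;  exp(−rT) = exp(−0.032·2.5) = 0.9231
Put-call parity: C − P = S·e^(−qT) − K·e^(−rT) = 300·0.8825 − 240·0.9231 = 264.7500 − 221.5440 = 43.2060
P = C − (C − P) = 62.14 − (43.2060) = 18.9340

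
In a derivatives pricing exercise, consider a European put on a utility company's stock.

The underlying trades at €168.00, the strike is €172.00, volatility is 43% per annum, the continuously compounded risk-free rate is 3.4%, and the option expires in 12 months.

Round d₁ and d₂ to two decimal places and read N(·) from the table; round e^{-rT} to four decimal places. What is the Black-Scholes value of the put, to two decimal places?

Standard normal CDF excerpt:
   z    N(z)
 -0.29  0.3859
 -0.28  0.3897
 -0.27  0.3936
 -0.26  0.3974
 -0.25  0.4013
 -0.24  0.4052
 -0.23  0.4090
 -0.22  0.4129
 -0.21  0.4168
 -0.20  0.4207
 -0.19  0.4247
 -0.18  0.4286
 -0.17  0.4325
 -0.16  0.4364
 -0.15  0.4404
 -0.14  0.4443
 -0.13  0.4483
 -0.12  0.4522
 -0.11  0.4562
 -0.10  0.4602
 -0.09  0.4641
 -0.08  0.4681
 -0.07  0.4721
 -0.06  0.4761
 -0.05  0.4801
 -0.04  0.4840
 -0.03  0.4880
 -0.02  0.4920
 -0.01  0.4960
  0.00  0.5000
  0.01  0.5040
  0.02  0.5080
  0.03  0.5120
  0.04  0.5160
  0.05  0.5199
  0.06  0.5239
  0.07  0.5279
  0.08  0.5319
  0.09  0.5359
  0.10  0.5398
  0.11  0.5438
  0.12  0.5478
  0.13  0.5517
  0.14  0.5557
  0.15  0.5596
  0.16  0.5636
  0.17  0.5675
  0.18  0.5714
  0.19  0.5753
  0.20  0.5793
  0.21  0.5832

€27.57

T = 1;  σ√T = 0.4300
d₁ = [ln(168/172) + (0.034 + ½·0.43²)·1] / (σ√T) = (-0.0235 + 0.1265) / 0.4300 = 0.2393 → 0.24
d₂ = 0.2393 − 0.4300 = -0.1907 → -0.19
exp(−rT) = exp(−0.034·1) = 0.9666
P = 172·0.9666·N(0.19) − 168·N(-0.24) = 172·0.9666·0.5753 − 168·0.4052 = 95.6466 − 68.0736 = 27.5730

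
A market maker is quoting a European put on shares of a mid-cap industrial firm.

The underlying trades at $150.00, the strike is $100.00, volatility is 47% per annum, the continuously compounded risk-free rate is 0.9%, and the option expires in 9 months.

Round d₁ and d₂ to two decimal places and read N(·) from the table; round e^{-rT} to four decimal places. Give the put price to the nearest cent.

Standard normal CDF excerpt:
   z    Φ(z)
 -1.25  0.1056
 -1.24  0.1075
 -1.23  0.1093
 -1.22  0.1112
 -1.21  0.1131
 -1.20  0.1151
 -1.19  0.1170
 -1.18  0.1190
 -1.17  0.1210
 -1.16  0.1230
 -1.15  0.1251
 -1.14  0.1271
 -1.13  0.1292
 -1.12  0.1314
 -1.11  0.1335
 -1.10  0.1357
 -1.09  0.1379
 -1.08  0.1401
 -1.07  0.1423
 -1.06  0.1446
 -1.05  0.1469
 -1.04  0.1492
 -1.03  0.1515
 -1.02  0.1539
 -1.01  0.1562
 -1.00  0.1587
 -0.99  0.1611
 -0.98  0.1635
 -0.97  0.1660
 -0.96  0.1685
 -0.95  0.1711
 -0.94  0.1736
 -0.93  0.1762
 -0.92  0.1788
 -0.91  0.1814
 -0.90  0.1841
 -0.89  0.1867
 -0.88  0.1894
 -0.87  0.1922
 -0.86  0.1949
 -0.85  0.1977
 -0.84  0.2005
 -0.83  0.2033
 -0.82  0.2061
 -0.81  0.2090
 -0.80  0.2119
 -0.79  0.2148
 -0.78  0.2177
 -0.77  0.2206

σ√T = 0.47·√0.75 = 0.4070
ln(S/K) + (r + σ²/2)T = ln(150/100) + (0.009 + 0.47²/2)·0.75 = 0.4055 + 0.0896 = 0.4951
d₁ = 0.4951 / 0.4070 = 1.2163 which rounds to 1.22
d₂ = d₁ − σ√T = 1.2163 − 0.4070 = 0.8092 which rounds to 0.81
exp(−rT) = exp(−0.009·0.75) = 0.9933
P = 100·0.9933·N(-0.81) − 150·N(-1.22) = 100·0.9933·0.2090 − 150·0.1112 = 20.7600 − 16.6800 = 4.0800

$4.08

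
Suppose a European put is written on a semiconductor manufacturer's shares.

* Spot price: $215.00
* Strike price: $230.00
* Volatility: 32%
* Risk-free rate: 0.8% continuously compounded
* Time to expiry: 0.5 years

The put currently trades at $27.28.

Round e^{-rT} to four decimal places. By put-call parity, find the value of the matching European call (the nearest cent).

$13.20

exp(−rT) = exp(−0.008·0.5) = 0.9960
Put-call parity: C − P = S − K·e^(−rT) = 215 − 230·0.9960 = 215 − 229.0800 = -14.0800
C = P + (C − P) = 27.28 + (-14.0800) = 13.2000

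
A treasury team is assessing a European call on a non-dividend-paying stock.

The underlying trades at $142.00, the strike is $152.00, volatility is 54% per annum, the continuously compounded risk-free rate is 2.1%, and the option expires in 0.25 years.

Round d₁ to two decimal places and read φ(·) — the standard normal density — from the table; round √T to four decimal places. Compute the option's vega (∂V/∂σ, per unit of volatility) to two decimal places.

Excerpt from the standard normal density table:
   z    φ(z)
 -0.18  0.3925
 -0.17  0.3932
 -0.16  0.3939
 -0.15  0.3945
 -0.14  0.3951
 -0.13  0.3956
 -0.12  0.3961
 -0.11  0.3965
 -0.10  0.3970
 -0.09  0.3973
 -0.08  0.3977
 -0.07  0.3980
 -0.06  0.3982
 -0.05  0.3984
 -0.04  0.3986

T = 0.25;  σ√T = 0.2700
d₁ = [ln(142/152) + (0.021 + 0.54²/2)·0.25] / 0.2700 = [-0.0681 + 0.0417] / 0.2700 = -0.0976 ≈ -0.10
√T = √0.25 = 0.5000
φ(d₁) = φ(-0.10) = 0.3970
vega = S·φ(d₁)·√T = 142·0.3970·0.5000 = 28.1870

28.19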